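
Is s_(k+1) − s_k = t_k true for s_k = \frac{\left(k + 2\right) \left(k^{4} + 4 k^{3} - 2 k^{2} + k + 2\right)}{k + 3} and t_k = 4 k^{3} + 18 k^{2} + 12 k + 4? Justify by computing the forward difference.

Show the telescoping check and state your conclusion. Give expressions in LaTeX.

Invalid: residual \frac{- 3 k^{4} - 26 k^{3} - 68 k^{2} - 39 k - 10}{k^{2} + 7 k + 12} ≠ 0.

s_(k+1) = (k**5 + 11*k**4 + 40*k**3 + 61*k**2 + 45*k + 18)/(k + 4)
s_(k+1) − s_k = (4*k**5 + 43*k**4 + 160*k**3 + 236*k**2 + 133*k + 38)/(k**2 + 7*k + 12)
(s_(k+1) − s_k) − t_k = (-3*k**4 - 26*k**3 - 68*k**2 - 39*k - 10)/(k**2 + 7*k + 12)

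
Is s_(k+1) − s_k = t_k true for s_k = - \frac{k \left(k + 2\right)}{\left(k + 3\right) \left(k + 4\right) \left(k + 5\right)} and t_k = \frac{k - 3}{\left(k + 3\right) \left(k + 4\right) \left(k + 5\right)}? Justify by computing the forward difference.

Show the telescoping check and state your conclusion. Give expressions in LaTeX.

Invalid: residual \frac{3 \left(3 - 2 k\right)}{k^{4} + 18 k^{3} + 119 k^{2} + 342 k + 360} ≠ 0.

s_(k+1) = -(k + 1)*(k + 3)/((k + 4)*(k + 5)*(k + 6))
s_(k+1) − s_k = (k**2 - 3*k - 9)/(k**4 + 18*k**3 + 119*k**2 + 342*k + 360)
(s_(k+1) − s_k) − t_k = 3*(3 - 2*k)/(k**4 + 18*k**3 + 119*k**2 + 342*k + 360)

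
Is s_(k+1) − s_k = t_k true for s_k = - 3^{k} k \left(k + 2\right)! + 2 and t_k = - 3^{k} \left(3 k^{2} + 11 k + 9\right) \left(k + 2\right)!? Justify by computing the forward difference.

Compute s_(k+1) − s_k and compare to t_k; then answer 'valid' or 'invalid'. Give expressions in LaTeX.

valid (s_(k+1) − s_k reduces to t_k)

s_(k+1) = -3**(k + 1)*(k + 1)*factorial(k + 3) + 2
s_(k+1) − s_k = -3**k*(3*k**2 + 11*k + 9)*factorial(k + 2)
(s_(k+1) − s_k) − t_k = 0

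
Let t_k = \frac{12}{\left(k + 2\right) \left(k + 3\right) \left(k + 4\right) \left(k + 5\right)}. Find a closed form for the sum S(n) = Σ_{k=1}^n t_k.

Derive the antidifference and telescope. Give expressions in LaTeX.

t_(k+1)/t_k = (k + 2)/(k + 6).
Take A(k)=k + 2, B(k)=k + 6, C(k)=1.
Set up (k + 2)·f(k+1) − (k + 5)·f(k) − (1) = 0.
d = 3 from the (1,1,0) case.
Coefficient equations give f(k) = k*(k**2 + 9*k + 26)/72.
Get s_k = R·t_k = k*(k**2 + 9*k + 26)/(6*(k + 2)*(k + 3)*(k + 4)) with R(k) = B(k−1)f(k)/C(k) = k*(k + 5)*(k**2 + 9*k + 26)/72.
s_(k+1) − s_k = 12/(k**4 + 14*k**3 + 71*k**2 + 154*k + 120) = t_k.
Telescope: S(n) = s_(n+1) − s_(1) = (n**3 + 12*n**2 + 47*n + 36)/(6*(n**3 + 12*n**2 + 47*n + 60)) − (1/10) = n*(n**2 + 12*n + 47)/(15*(n**3 + 12*n**2 + 47*n + 60)).

S(n) = \frac{n \left(n^{2} + 12 n + 47\right)}{15 \left(n^{3} + 12 n^{2} + 47 n + 60\right)}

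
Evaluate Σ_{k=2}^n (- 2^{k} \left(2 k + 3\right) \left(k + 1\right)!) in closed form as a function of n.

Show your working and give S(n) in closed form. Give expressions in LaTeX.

Ratio r(k) = 2*(k + 2)*(2*k + 5)/(2*k + 3).
A = 2*k + 4, B = 1, C = k + 3/2.
f must satisfy (2*k + 4)·f(k+1) − (1)·f(k) = k + 3/2.
Degrees (1,0,1) ⇒ d ≤ 0.
Coefficient equations give f(k) = 1/2.
So s_k = (B(k−1)f/C)·t_k = (1/(2*k + 3))·t_k = -2**k*factorial(k + 1).
s_(k+1) − s_k = -2**k*(2*k + 3)*factorial(k + 1) = t_k.
Evaluate: s_(n+1) = -2**(n + 1)*factorial(n + 2); subtract s_(2) = -24 ⇒ S(n) = -2*2**n*factorial(n + 2) + 24.

S(n) = - 2 \cdot 2^{n} \left(n + 2\right)! + 24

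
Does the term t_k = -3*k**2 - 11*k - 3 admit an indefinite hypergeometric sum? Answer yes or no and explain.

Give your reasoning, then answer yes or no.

Yes. s_k = k*(-k**2 - 4*k + 2).

r(k) = (3*k**2 + 17*k + 17)/(3*k**2 + 11*k + 3) after simplifying.
Take A(k)=1, B(k)=1, C(k)=k**2 + 11*k/3 + 1.
Set up (1)·f(k+1) − (1)·f(k) − (k**2 + 11*k/3 + 1) = 0.
From deg A=0, deg B=0, deg C=2: d=3.
Match coefficients ⇒ f(k) = k*(k**2 + 4*k - 2)/3.
Certificate R = B(k−1)f/C = k*(k**2 + 4*k - 2)/(3*k**2 + 11*k + 3) gives s_k = k*(-k**2 - 4*k + 2).
Verify: -3*k**2 - 11*k - 3 matches t_k.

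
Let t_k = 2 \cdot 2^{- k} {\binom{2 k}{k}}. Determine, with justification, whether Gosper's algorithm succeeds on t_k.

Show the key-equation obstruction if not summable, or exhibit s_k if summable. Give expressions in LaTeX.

No — key equation has no polynomial f.

The ratio is (2*k + 1)/(k + 1).
Factor: A=2*k + 1; B=k + 1; C=1.
Key eq: (2*k + 1)·f(k+1) = (k)·f(k) + (1).
Degrees (1,1,0) ⇒ d ≤ -1.
Bound -1 < 0, so the key equation has no polynomial solution.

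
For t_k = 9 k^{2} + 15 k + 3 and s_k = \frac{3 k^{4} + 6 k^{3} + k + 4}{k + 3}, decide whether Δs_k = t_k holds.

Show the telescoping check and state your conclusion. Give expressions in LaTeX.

Invalid: residual \frac{2 \left(- 6 k^{3} - 39 k^{2} - 51 k - 5\right)}{k^{2} + 7 k + 12} ≠ 0.

s_(k+1) = (k + 3*(k + 1)**4 + 6*(k + 1)**3 + 5)/(k + 4)
s_(k+1) − s_k = (9*k**4 + 66*k**3 + 138*k**2 + 99*k + 26)/(k**2 + 7*k + 12)
(s_(k+1) − s_k) − t_k = 2*(-6*k**3 - 39*k**2 - 51*k - 5)/(k**2 + 7*k + 12)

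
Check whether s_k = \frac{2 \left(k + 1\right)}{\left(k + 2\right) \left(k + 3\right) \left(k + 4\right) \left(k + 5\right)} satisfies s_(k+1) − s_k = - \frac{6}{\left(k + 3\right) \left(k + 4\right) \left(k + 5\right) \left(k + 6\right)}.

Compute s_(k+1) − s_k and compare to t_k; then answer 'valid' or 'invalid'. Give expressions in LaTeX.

s_(k+1) = 2*(k + 2)/((k + 3)*(k + 4)*(k + 5)*(k + 6))
s_(k+1) − s_k = 2*(-3*k - 2)/(k**5 + 20*k**4 + 155*k**3 + 580*k**2 + 1044*k + 720)
(s_(k+1) − s_k) − t_k = 8/(k**5 + 20*k**4 + 155*k**3 + 580*k**2 + 1044*k + 720)

Invalid: residual \frac{8}{k^{5} + 20 k^{4} + 155 k^{3} + 580 k^{2} + 1044 k + 720} ≠ 0.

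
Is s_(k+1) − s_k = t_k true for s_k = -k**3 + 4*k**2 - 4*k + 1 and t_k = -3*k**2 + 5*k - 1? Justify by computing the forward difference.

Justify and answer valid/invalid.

valid (s_(k+1) − s_k reduces to t_k)

s_(k+1) = k*(-k**2 + k + 1)
s_(k+1) − s_k = -3*k**2 + 5*k - 1
(s_(k+1) − s_k) − t_k = 0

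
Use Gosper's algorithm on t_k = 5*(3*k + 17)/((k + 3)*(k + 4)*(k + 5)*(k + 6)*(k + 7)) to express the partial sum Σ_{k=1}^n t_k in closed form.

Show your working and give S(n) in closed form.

S(n) = n*(n**2 + 16*n + 83)/(28*(n**3 + 16*n**2 + 83*n + 140))

The ratio is (k + 3)*(3*k + 20)/((k + 8)*(3*k + 17)).
A = k + 3, B = k + 8, C = k + 17/3.
Set up (k + 3)·f(k+1) − (k + 7)·f(k) − (k + 17/3) = 0.
deg f ≤ 4 (via 1,1,1).
Match coefficients ⇒ f(k) = k*(k + 5)*(k**2 + 13*k + 54)/216.
R(k) = B(k−1)·f(k)/C(k) = k*(k + 5)*(k + 7)*(k**2 + 13*k + 54)/(72*(3*k + 17)); s_k = R·t_k = 5*k*(k**2 + 13*k + 54)/(72*(k**3 + 13*k**2 + 54*k + 72)).
Δs = 5*(3*k + 17)/(k**5 + 25*k**4 + 245*k**3 + 1175*k**2 + 2754*k + 2520), as required.
Telescope: S(n) = s_(n+1) − s_(1) = 5*(n**3 + 16*n**2 + 83*n + 68)/(72*(n**3 + 16*n**2 + 83*n + 140)) − (17/504) = n*(n**2 + 16*n + 83)/(28*(n**3 + 16*n**2 + 83*n + 140)).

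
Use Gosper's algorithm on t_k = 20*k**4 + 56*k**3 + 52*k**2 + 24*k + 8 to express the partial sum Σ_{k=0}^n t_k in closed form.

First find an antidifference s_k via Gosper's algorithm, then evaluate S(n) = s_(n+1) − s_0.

S(n) = 4*n**5 + 24*n**4 + 52*n**3 + 52*n**2 + 28*n + 8

Ratio r(k) = (5*k**4 + 34*k**3 + 85*k**2 + 94*k + 40)/(5*k**4 + 14*k**3 + 13*k**2 + 6*k + 2).
Normal form (A,B,C) = (1, 1, k**4 + 14*k**3/5 + 13*k**2/5 + 6*k/5 + 2/5).
Solve (1)·f(k+1) − (1)·f(k) = k**4 + 14*k**3/5 + 13*k**2/5 + 6*k/5 + 2/5.
Degrees (0,0,4) ⇒ d ≤ 5.
Solve for f: f(k) = k*(k + 1)*(k**3 - k + 1)/5 (degree 5 ≤ 5).
Get s_k = R·t_k = 4*k*(k**4 + k**3 - k**2 + 1) with R(k) = B(k−1)f(k)/C(k) = k*(k**3 - k + 1)/(5*k**3 + 9*k**2 + 4*k + 2).
Verify: 20*k**4 + 56*k**3 + 52*k**2 + 24*k + 8 matches t_k.
s_(n+1) = 4*n**5 + 24*n**4 + 52*n**3 + 52*n**2 + 28*n + 8 and s_(0) = 0, so S(n) = 4*n**5 + 24*n**4 + 52*n**3 + 52*n**2 + 28*n + 8.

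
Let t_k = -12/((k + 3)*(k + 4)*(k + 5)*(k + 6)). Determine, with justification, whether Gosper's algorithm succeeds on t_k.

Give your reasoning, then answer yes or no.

Compute t_(k+1)/t_k: get (k + 3)/(k + 7).
Take A(k)=k + 3, B(k)=k + 7, C(k)=1.
f must satisfy (k + 3)·f(k+1) − (k + 6)·f(k) = 1.
Bound: deg f ≤ 3.
Match coefficients ⇒ f(k) = k*(k**2 + 12*k + 47)/180.
So s_k = (B(k−1)f/C)·t_k = (k*(k + 6)*(k**2 + 12*k + 47)/180)·t_k = k*(-k**2 - 12*k - 47)/(15*(k + 3)*(k + 4)*(k + 5)).
Δs = -12/(k**4 + 18*k**3 + 119*k**2 + 342*k + 360), as required.

Yes. s_k = k*(-k**2 - 12*k - 47)/(15*(k + 3)*(k + 4)*(k + 5)).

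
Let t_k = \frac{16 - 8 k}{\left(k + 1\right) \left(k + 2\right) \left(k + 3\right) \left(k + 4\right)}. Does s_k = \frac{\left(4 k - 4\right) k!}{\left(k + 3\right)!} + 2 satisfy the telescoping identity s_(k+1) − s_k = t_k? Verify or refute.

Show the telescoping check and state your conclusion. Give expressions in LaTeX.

s_(k+1) = 4*k*factorial(k + 1)/factorial(k + 4) + 2
s_(k+1) − s_k = (16 - 8*k)/((k + 1)*(k + 2)*(k + 3)*(k + 4))
(s_(k+1) − s_k) − t_k = 0

Valid: the claim telescopes to t_k.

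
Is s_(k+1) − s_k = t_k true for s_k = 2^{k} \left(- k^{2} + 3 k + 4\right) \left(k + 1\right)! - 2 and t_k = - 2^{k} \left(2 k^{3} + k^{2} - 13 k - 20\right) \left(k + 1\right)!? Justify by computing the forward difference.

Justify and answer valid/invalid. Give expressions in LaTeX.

valid (s_(k+1) − s_k reduces to t_k)

s_(k+1) = 2**(k + 1)*(3*k - (k + 1)**2 + 7)*factorial(k + 2) - 2
s_(k+1) − s_k = -2**k*(2*k**3 + k**2 - 13*k - 20)*factorial(k + 1)
(s_(k+1) − s_k) − t_k = 0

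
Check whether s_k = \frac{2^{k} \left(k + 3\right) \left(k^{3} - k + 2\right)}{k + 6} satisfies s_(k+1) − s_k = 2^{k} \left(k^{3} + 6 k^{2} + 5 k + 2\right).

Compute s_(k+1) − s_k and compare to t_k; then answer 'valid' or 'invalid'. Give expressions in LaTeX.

Invalid: residual \frac{3 \cdot 2^{k} \left(- k^{4} - 11 k^{3} - 41 k^{2} - 33 k - 10\right)}{k^{2} + 13 k + 42} ≠ 0.

s_(k+1) = 2**(k + 1)*(k + 4)*(-k + (k + 1)**3 + 1)/(k + 7)
s_(k+1) − s_k = 2**k*(k**5 + 16*k**4 + 92*k**3 + 196*k**2 + 137*k + 54)/(k**2 + 13*k + 42)
(s_(k+1) − s_k) − t_k = 3*2**k*(-k**4 - 11*k**3 - 41*k**2 - 33*k - 10)/(k**2 + 13*k + 42)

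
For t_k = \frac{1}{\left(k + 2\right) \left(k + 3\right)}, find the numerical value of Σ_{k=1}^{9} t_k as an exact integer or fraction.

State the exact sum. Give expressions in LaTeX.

Σ = 1/4

Ratio r(k) = (k + 2)/(k + 4).
Gosper form: A/B · C(k+1)/C(k) with A=k + 2, B=k + 4, C=1.
Key eq: (k + 2)·f(k+1) = (k + 3)·f(k) + (1).
From deg A=1, deg B=1, deg C=0: d=1.
A polynomial solution: f(k) = k/2.
R(k) = B(k−1)·f(k)/C(k) = k*(k + 3)/2; s_k = R·t_k = k/(2*(k + 2)).
Verify: 1/(k**2 + 5*k + 6) matches t_k.
Evaluate s at k=10 and k=1: 5/12 and 1/6; difference 1/4.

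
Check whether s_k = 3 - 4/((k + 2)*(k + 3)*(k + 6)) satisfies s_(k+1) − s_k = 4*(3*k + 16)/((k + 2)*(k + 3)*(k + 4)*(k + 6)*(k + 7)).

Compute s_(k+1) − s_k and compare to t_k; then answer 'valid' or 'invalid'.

Valid: the claim telescopes to t_k.

s_(k+1) = 3 - 4/((k + 3)*(k + 4)*(k + 7))
s_(k+1) − s_k = 4*(3*k + 16)/(k**5 + 22*k**4 + 185*k**3 + 740*k**2 + 1404*k + 1008)
(s_(k+1) − s_k) − t_k = 0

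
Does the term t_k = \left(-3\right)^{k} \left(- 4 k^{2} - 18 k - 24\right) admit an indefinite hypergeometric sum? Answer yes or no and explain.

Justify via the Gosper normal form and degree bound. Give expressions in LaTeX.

Yes. s_k = \left(-3\right)^{k} \left(k^{2} + 3 k + 3\right).

Step 1: r(k) = 3*(-2*k**2 - 13*k - 23)/(2*k**2 + 9*k + 12).
So A=-3 and B=1, with C=k**2 + 9*k/2 + 6.
Set up (-3)·f(k+1) − (1)·f(k) − (k**2 + 9*k/2 + 6) = 0.
From deg A=0, deg B=0, deg C=2: d=2.
Match coefficients ⇒ f(k) = -(k**2 + 3*k + 3)/4.
Then R = B(k−1)f/C = -(k**2 + 3*k + 3)/(2*(2*k**2 + 9*k + 12)), so s_k = R(k)·t_k = (-3)**k*(k**2 + 3*k + 3).
s_(k+1) − s_k = (-3)**k*(-4*k**2 - 18*k - 24) = t_k.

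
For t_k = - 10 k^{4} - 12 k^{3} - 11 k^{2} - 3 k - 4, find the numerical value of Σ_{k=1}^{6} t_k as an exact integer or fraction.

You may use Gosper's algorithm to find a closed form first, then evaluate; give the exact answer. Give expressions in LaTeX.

Σ = -29130

t_(k+1)/t_k = (10*k**4 + 52*k**3 + 107*k**2 + 101*k + 40)/(10*k**4 + 12*k**3 + 11*k**2 + 3*k + 4).
Factor: A=1; B=1; C=k**4 + 6*k**3/5 + 11*k**2/10 + 3*k/10 + 2/5.
f must satisfy (1)·f(k+1) − (1)·f(k) = k**4 + 6*k**3/5 + 11*k**2/10 + 3*k/10 + 2/5.
Bound: deg f ≤ 5.
Coefficient equations give f(k) = k*(2*k**4 - 2*k**3 + k**2 - k + 4)/10.
Certificate R = B(k−1)f/C = k*(2*k**4 - 2*k**3 + k**2 - k + 4)/(10*k**4 + 12*k**3 + 11*k**2 + 3*k + 4) gives s_k = k*(-2*k**4 + 2*k**3 - k**2 + k - 4).
Verify: -10*k**4 - 12*k**3 - 11*k**2 - 3*k - 4 matches t_k.
Evaluate s at k=7 and k=1: -29134 and -4; difference -29130.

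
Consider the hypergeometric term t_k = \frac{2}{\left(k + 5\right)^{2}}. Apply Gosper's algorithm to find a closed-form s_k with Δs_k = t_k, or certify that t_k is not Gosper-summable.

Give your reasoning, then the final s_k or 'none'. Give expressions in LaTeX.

none (Gosper's algorithm certifies no s_k)

Step 1: r(k) = (k + 5)**2/(k + 6)**2.
So A=k**2 + 10*k + 25 and B=k**2 + 12*k + 36, with C=1.
Solve (k**2 + 10*k + 25)·f(k+1) − (k**2 + 10*k + 25)·f(k) = 1.
deg f ≤ 0 (via 2,2,0).
Write f(k) = c0. Then LHS − RHS = -1, requiring -1 = 0: contradictory. No certificate.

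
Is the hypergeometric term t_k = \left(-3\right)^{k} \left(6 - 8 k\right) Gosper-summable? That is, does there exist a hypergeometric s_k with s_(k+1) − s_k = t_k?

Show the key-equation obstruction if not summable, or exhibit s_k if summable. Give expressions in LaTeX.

Yes. s_k = \left(-3\right)^{k} \left(2 k - 3\right).

The ratio is 3*(-4*k - 1)/(4*k - 3).
A = -3, B = 1, C = k - 3/4.
Solve (-3)·f(k+1) − (1)·f(k) = k - 3/4.
From deg A=0, deg B=0, deg C=1: d=1.
Match coefficients ⇒ f(k) = -(2*k - 3)/8.
Get s_k = R·t_k = (-3)**k*(2*k - 3) with R(k) = B(k−1)f(k)/C(k) = -(2*k - 3)/(2*(4*k - 3)).
Check: Δs_k = (-3)**k*(6 - 8*k). ✓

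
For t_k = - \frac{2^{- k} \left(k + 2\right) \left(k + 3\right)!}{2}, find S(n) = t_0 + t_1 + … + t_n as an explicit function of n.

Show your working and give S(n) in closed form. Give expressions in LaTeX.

S(n) = 6 - \frac{2^{- n} \left(n + 4\right)!}{2}

Ratio r(k) = (k + 3)*(k + 4)/(2*(k + 2)).
Normal form (A,B,C) = (k/2 + 2, 1, k + 2).
Solve (k/2 + 2)·f(k+1) − (1)·f(k) = k + 2.
d = 0 from the (1,0,1) case.
Solving with deg f ≤ 0: f(k) = 2.
So s_k = (B(k−1)f/C)·t_k = (2/(k + 2))·t_k = -factorial(k + 3)/2**k.
Verify: -(k + 2)*factorial(k + 3)/(2*2**k) matches t_k.
Telescope: S(n) = s_(n+1) − s_(0) = -2**(-n - 1)*factorial(n + 4) − (-6) = 6 - factorial(n + 4)/(2*2**n).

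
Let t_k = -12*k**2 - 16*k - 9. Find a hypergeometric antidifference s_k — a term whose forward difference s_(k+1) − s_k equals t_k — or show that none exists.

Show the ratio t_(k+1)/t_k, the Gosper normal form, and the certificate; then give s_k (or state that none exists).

s_k = k*(-4*k**2 - 2*k - 3)

Ratio r(k) = (12*k**2 + 40*k + 37)/(12*k**2 + 16*k + 9).
Gosper form: A/B · C(k+1)/C(k) with A=1, B=1, C=k**2 + 4*k/3 + 3/4.
f must satisfy (1)·f(k+1) − (1)·f(k) = k**2 + 4*k/3 + 3/4.
From deg A=0, deg B=0, deg C=2: d=3.
Coefficient equations give f(k) = k*(4*k**2 + 2*k + 3)/12.
R(k) = B(k−1)·f(k)/C(k) = k*(4*k**2 + 2*k + 3)/(12*k**2 + 16*k + 9); s_k = R·t_k = k*(-4*k**2 - 2*k - 3).
Check: Δs_k = -12*k**2 - 16*k - 9. ✓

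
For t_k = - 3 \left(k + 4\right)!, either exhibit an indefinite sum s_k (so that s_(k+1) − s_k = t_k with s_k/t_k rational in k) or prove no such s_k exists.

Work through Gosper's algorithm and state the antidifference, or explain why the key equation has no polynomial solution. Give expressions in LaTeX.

none (Gosper's algorithm certifies no s_k)

t_(k+1)/t_k = k + 5.
A = k + 5, B = 1, C = 1.
f must satisfy (k + 5)·f(k+1) − (1)·f(k) = 1.
Degrees (1,0,0) ⇒ d ≤ -1.
deg f ≤ -1 is impossible — no certificate.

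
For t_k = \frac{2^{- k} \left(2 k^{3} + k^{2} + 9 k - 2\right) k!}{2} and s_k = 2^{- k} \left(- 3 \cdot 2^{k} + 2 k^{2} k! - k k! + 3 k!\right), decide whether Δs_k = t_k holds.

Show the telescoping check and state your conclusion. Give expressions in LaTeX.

Valid: the claim telescopes to t_k.

s_(k+1) = (-6*2**k + 2*k**3*factorial(k) + 5*k**2*factorial(k) + 7*k*factorial(k) + 4*factorial(k))/(2*2**k)
s_(k+1) − s_k = (2*k**3 + k**2 + 9*k - 2)*factorial(k)/(2*2**k)
(s_(k+1) − s_k) − t_k = 0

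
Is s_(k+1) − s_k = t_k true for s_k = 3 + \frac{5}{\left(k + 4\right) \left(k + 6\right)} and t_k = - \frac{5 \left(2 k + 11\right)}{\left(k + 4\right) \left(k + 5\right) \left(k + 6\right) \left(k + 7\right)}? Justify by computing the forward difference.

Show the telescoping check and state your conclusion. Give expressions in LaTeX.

Valid: the claim telescopes to t_k.

s_(k+1) = 3 + 5/((k + 5)*(k + 7))
s_(k+1) − s_k = 5*(-2*k - 11)/(k**4 + 22*k**3 + 179*k**2 + 638*k + 840)
(s_(k+1) − s_k) − t_k = 0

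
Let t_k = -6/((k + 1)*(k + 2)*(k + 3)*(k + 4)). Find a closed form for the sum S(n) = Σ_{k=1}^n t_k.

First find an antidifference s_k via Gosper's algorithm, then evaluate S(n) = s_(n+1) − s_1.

t_(k+1)/t_k = (k + 1)/(k + 5).
A = k + 1, B = k + 5, C = 1.
Need (k + 1)·f(k+1) − (k + 4)·f(k) = 1.
Degrees (1,1,0) ⇒ d ≤ 3.
A polynomial solution: f(k) = k*(k**2 + 6*k + 11)/18.
So s_k = (B(k−1)f/C)·t_k = (k*(k + 4)*(k**2 + 6*k + 11)/18)·t_k = k*(-k**2 - 6*k - 11)/(3*(k + 1)*(k + 2)*(k + 3)).
Verify: -6/(k**4 + 10*k**3 + 35*k**2 + 50*k + 24) matches t_k.
Σ_(k=1)^n t_k = s_(n+1) − s_(1) = ((-n**3 - 9*n**2 - 26*n - 18)/(3*(n**3 + 9*n**2 + 26*n + 24))) − (-1/4), i.e. n*(-n**2 - 9*n - 26)/(12*(n**3 + 9*n**2 + 26*n + 24)).

S(n) = n*(-n**2 - 9*n - 26)/(12*(n**3 + 9*n**2 + 26*n + 24))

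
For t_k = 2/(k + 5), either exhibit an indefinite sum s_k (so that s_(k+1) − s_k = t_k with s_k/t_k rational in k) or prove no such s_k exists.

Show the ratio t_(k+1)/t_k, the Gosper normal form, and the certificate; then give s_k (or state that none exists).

not Gosper-summable; s_k does not exist

r(k) = (k + 5)/(k + 6) after simplifying.
Take A(k)=k + 5, B(k)=k + 6, C(k)=1.
Set up (k + 5)·f(k+1) − (k + 5)·f(k) − (1) = 0.
d = 0 from the (1,1,0) case.
Put f(k) = c0: A·f(k+1) − B(k−1)·f(k) − C = -1; need -1 = 0 — inconsistent ⇒ no f, not summable.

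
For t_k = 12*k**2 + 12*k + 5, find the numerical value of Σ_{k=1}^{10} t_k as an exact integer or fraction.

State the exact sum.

Σ = 5330

Compute t_(k+1)/t_k: get (12*k**2 + 36*k + 29)/(12*k**2 + 12*k + 5).
Normal form (A,B,C) = (1, 1, k**2 + k + 5/12).
f must satisfy (1)·f(k+1) − (1)·f(k) = k**2 + k + 5/12.
Degrees (0,0,2) ⇒ d ≤ 3.
Solving with deg f ≤ 3: f(k) = k*(4*k**2 + 1)/12.
Certificate R = B(k−1)f/C = k*(4*k**2 + 1)/(12*k**2 + 12*k + 5) gives s_k = 4*k**3 + k.
Δs = 12*k**2 + 12*k + 5, as required.
Telescoping: Σ = s_(11) − s_(1) = 5335 − (5) = 5330.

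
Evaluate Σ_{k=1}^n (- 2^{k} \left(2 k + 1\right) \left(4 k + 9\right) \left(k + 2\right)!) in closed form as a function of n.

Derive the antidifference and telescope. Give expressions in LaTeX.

S(n) = - 8 \cdot 2^{n} n \left(n + 3\right)! - 2 \cdot 2^{n} \left(n + 3\right)! + 12

Ratio r(k) = 2*(k + 3)*(2*k + 3)*(4*k + 13)/((2*k + 1)*(4*k + 9)).
Normal form (A,B,C) = (2*k + 6, 1, k**2 + 11*k/4 + 9/8).
Need (2*k + 6)·f(k+1) − (1)·f(k) = k**2 + 11*k/4 + 9/8.
Bound: deg f ≤ 1.
A polynomial solution: f(k) = (4*k - 3)/8.
Get s_k = R·t_k = -2**k*(4*k - 3)*factorial(k + 2) with R(k) = B(k−1)f(k)/C(k) = (4*k - 3)/((2*k + 1)*(4*k + 9)).
Δs = -2**k*(2*k + 1)*(4*k + 9)*factorial(k + 2), as required.
Σ_(k=1)^n t_k = s_(n+1) − s_(1) = (-2**(n + 1)*(4*n + 1)*factorial(n + 3)) − (-12), i.e. -8*2**n*n*factorial(n + 3) - 2*2**n*factorial(n + 3) + 12.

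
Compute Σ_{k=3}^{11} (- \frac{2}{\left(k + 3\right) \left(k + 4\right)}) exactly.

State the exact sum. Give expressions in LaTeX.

Step 1: r(k) = (k + 3)/(k + 5).
Take A(k)=k + 3, B(k)=k + 5, C(k)=1.
Need (k + 3)·f(k+1) − (k + 4)·f(k) = 1.
deg f ≤ 1 (via 1,1,0).
Match coefficients ⇒ f(k) = k/3.
R(k) = B(k−1)·f(k)/C(k) = k*(k + 4)/3; s_k = R·t_k = -2*k/(3*k + 9).
Verify: -2/(k**2 + 7*k + 12) matches t_k.
Evaluate s at k=12 and k=3: -8/15 and -1/3; difference -1/5.

Σ = -1/5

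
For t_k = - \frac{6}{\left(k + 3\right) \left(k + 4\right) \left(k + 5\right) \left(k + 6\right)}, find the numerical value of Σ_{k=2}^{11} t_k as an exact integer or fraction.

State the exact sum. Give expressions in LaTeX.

Σ = -43/4760

t_(k+1)/t_k = (k + 3)/(k + 7).
Take A(k)=k + 3, B(k)=k + 7, C(k)=1.
Need (k + 3)·f(k+1) − (k + 6)·f(k) = 1.
Degrees (1,1,0) ⇒ d ≤ 3.
A polynomial solution: f(k) = k*(k**2 + 12*k + 47)/180.
So s_k = (B(k−1)f/C)·t_k = (k*(k + 6)*(k**2 + 12*k + 47)/180)·t_k = k*(-k**2 - 12*k - 47)/(30*(k + 3)*(k + 4)*(k + 5)).
Δs = -6/(k**4 + 18*k**3 + 119*k**2 + 342*k + 360), as required.
Telescoping: Σ = s_(12) − s_(2) = -67/2040 − (-1/42) = -43/4760.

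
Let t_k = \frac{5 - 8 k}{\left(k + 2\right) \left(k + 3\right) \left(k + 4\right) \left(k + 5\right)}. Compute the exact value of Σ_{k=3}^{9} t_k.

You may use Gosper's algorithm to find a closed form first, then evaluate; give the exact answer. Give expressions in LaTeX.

Σ = -157/3640

Step 1: r(k) = (k + 2)*(8*k + 3)/((k + 6)*(8*k - 5)).
Normal form (A,B,C) = (k + 2, k + 6, k - 5/8).
Solve (k + 2)·f(k+1) − (k + 5)·f(k) = k - 5/8.
deg f ≤ 3 (via 1,1,1).
Solving with deg f ≤ 3: f(k) = k*(k - 5)*(k + 14)/192.
R(k) = B(k−1)·f(k)/C(k) = k*(k - 5)*(k + 5)*(k + 14)/(24*(8*k - 5)); s_k = R·t_k = k*(-k**2 - 9*k + 70)/(24*(k + 2)*(k + 3)*(k + 4)).
Verify: (5 - 8*k)/(k**4 + 14*k**3 + 71*k**2 + 154*k + 120) matches t_k.
Evaluate s at k=10 and k=3: -25/1092 and 17/840; difference -157/3640.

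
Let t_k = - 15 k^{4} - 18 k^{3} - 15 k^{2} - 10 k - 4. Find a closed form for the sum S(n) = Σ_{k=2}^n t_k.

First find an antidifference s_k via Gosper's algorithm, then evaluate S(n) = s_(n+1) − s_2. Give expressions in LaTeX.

S(n) = - 3 n^{5} - 12 n^{4} - 19 n^{3} - 17 n^{2} - 11 n + 62

The ratio is (15*k**4 + 78*k**3 + 159*k**2 + 154*k + 62)/(15*k**4 + 18*k**3 + 15*k**2 + 10*k + 4).
Normal form (A,B,C) = (1, 1, k**4 + 6*k**3/5 + k**2 + 2*k/3 + 4/15).
f must satisfy (1)·f(k+1) − (1)·f(k) = k**4 + 6*k**3/5 + k**2 + 2*k/3 + 4/15.
d = 5 from the (0,0,4) case.
Solve for f: f(k) = k*(3*k**4 - 3*k**3 + k**2 + 2*k + 1)/15 (degree 5 ≤ 5).
Then R = B(k−1)f/C = k*(3*k**4 - 3*k**3 + k**2 + 2*k + 1)/(15*k**4 + 18*k**3 + 15*k**2 + 10*k + 4), so s_k = R(k)·t_k = k*(-3*k**4 + 3*k**3 - k**2 - 2*k - 1).
s_(k+1) − s_k = -15*k**4 - 18*k**3 - 15*k**2 - 10*k - 4 = t_k.
Evaluate: s_(n+1) = -3*n**5 - 12*n**4 - 19*n**3 - 17*n**2 - 11*n - 4; subtract s_(2) = -66 ⇒ S(n) = -3*n**5 - 12*n**4 - 19*n**3 - 17*n**2 - 11*n + 62.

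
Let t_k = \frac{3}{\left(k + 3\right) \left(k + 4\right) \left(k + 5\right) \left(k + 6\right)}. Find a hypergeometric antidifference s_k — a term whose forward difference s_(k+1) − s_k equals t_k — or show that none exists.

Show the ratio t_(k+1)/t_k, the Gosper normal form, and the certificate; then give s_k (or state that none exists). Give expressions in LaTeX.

s_k = \frac{k \left(k^{2} + 12 k + 47\right)}{60 \left(k + 3\right) \left(k + 4\right) \left(k + 5\right)}

Compute t_(k+1)/t_k: get (k + 3)/(k + 7).
Take A(k)=k + 3, B(k)=k + 7, C(k)=1.
Key eq: (k + 3)·f(k+1) = (k + 6)·f(k) + (1).
deg f ≤ 3 (via 1,1,0).
Solve for f: f(k) = k*(k**2 + 12*k + 47)/180 (degree 3 ≤ 3).
Certificate R = B(k−1)f/C = k*(k + 6)*(k**2 + 12*k + 47)/180 gives s_k = k*(k**2 + 12*k + 47)/(60*(k + 3)*(k + 4)*(k + 5)).
s_(k+1) − s_k = 3/(k**4 + 18*k**3 + 119*k**2 + 342*k + 360) = t_k.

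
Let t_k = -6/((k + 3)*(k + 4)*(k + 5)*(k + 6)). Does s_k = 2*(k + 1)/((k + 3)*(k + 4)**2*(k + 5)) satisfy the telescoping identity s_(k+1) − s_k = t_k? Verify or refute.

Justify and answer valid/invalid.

s_(k+1) = 2*(k + 2)/((k + 4)*(k + 5)**2*(k + 6))
s_(k+1) − s_k = 6*(-k**2 - 5*k - 2)/(k**6 + 27*k**5 + 301*k**4 + 1773*k**3 + 5818*k**2 + 10080*k + 7200)
(s_(k+1) − s_k) − t_k = 12*(2*k + 9)/(k**6 + 27*k**5 + 301*k**4 + 1773*k**3 + 5818*k**2 + 10080*k + 7200)

Invalid: residual 12*(2*k + 9)/(k**6 + 27*k**5 + 301*k**4 + 1773*k**3 + 5818*k**2 + 10080*k + 7200) ≠ 0.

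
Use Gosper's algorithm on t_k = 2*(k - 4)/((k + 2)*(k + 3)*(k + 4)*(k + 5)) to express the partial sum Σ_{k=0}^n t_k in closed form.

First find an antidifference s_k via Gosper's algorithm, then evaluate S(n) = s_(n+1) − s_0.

The ratio is (k - 3)*(k + 2)/((k - 4)*(k + 6)).
So A=k + 2 and B=k + 6, with C=k - 4.
Set up (k + 2)·f(k+1) − (k + 5)·f(k) − (k - 4) = 0.
d = 3 from the (1,1,1) case.
Coefficient equations give f(k) = -k*(k**2 + 9*k + 38)/24.
R(k) = B(k−1)·f(k)/C(k) = -k*(k + 5)*(k**2 + 9*k + 38)/(24*(k - 4)); s_k = R·t_k = k*(-k**2 - 9*k - 38)/(12*(k + 2)*(k + 3)*(k + 4)).
Check: Δs_k = 2*(k - 4)/(k**4 + 14*k**3 + 71*k**2 + 154*k + 120). ✓
Evaluate: s_(n+1) = (-n**3 - 12*n**2 - 59*n - 48)/(12*(n**3 + 12*n**2 + 47*n + 60)); subtract s_(0) = 0 ⇒ S(n) = (-n**3 - 12*n**2 - 59*n - 48)/(12*(n**3 + 12*n**2 + 47*n + 60)).

S(n) = (-n**3 - 12*n**2 - 59*n - 48)/(12*(n**3 + 12*n**2 + 47*n + 60))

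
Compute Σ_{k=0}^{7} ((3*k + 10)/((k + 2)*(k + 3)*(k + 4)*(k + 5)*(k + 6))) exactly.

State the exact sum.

The ratio is (k + 2)*(3*k + 13)/((k + 7)*(3*k + 10)).
So A=k + 2 and B=k + 7, with C=k + 10/3.
Solve (k + 2)·f(k+1) − (k + 6)·f(k) = k + 10/3.
deg f ≤ 4 (via 1,1,1).
Solving with deg f ≤ 4: f(k) = k*(k + 3)*(k**2 + 11*k + 38)/120.
So s_k = (B(k−1)f/C)·t_k = (k*(k + 3)*(k + 6)*(k**2 + 11*k + 38)/(40*(3*k + 10)))·t_k = k*(k**2 + 11*k + 38)/(40*(k**3 + 11*k**2 + 38*k + 40)).
Verify: (3*k + 10)/(k**5 + 20*k**4 + 155*k**3 + 580*k**2 + 1044*k + 720) matches t_k.
Sum = s_(8) − s_(0); s_(8) = 19/780, s_(0) = 0 ⇒ 19/780.

Σ = 19/780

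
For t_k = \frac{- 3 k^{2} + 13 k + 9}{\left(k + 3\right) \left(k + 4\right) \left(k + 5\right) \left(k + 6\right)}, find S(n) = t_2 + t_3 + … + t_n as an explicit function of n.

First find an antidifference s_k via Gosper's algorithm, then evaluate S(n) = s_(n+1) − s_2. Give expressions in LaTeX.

S(n) = \frac{- 4 n^{3} + 45 n^{2} + 54 n - 95}{35 \left(n^{3} + 15 n^{2} + 74 n + 120\right)}

The ratio is (k + 3)*(13*k - 3*(k + 1)**2 + 22)/((k + 7)*(-3*k**2 + 13*k + 9)).
Factor: A=k + 3; B=k + 7; C=k**2 - 13*k/3 - 3.
f must satisfy (k + 3)·f(k+1) − (k + 6)·f(k) = k**2 - 13*k/3 - 3.
Degrees (1,1,2) ⇒ d ≤ 3.
A polynomial solution: f(k) = k*(k**2 - 33*k - 13)/45.
So s_k = (B(k−1)f/C)·t_k = (k*(k + 6)*(k**2 - 33*k - 13)/(15*(3*k**2 - 13*k - 9)))·t_k = k*(-k**2 + 33*k + 13)/(15*(k + 3)*(k + 4)*(k + 5)).
Check: Δs_k = (-3*k**2 + 13*k + 9)/(k**4 + 18*k**3 + 119*k**2 + 342*k + 360). ✓
Evaluate: s_(n+1) = (-n**3 + 30*n**2 + 76*n + 45)/(15*(n**3 + 15*n**2 + 74*n + 120)); subtract s_(2) = 1/21 ⇒ S(n) = (-4*n**3 + 45*n**2 + 54*n - 95)/(35*(n**3 + 15*n**2 + 74*n + 120)).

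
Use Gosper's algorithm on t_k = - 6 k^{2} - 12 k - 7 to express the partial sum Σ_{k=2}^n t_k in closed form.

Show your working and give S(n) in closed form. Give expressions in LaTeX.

S(n) = - 2 n^{3} - 9 n^{2} - 14 n + 25

t_(k+1)/t_k = (6*k**2 + 24*k + 25)/(6*k**2 + 12*k + 7).
Take A(k)=1, B(k)=1, C(k)=k**2 + 2*k + 7/6.
Need (1)·f(k+1) − (1)·f(k) = k**2 + 2*k + 7/6.
d = 3 from the (0,0,2) case.
Solving with deg f ≤ 3: f(k) = k*(2*k**2 + 3*k + 2)/6.
R(k) = B(k−1)·f(k)/C(k) = k*(2*k**2 + 3*k + 2)/(6*k**2 + 12*k + 7); s_k = R·t_k = k*(-2*k**2 - 3*k - 2).
Check: Δs_k = -6*k**2 - 12*k - 7. ✓
Evaluate: s_(n+1) = -2*n**3 - 9*n**2 - 14*n - 7; subtract s_(2) = -32 ⇒ S(n) = -2*n**3 - 9*n**2 - 14*n + 25.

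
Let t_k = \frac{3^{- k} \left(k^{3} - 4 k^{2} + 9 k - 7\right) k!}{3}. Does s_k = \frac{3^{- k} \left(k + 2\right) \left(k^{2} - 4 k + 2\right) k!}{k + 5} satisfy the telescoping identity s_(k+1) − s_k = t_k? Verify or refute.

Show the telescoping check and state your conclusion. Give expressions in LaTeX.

s_(k+1) = (k + 3)*(k**2 - 2*k - 1)*factorial(k + 1)/(3*3**k*(k + 6))
s_(k+1) − s_k = (k**5 + 4*k**4 - 8*k**3 + 14*k**2 + 43*k - 87)*factorial(k)/(3*3**k*(k + 5)*(k + 6))
(s_(k+1) − s_k) − t_k = -(k**4 + k**3 - 14*k**2 + 50*k - 41)*factorial(k)/(3**k*(k + 5)*(k + 6))

Invalid: residual - \frac{3^{- k} \left(k^{4} + k^{3} - 14 k^{2} + 50 k - 41\right) k!}{\left(k + 5\right) \left(k + 6\right)} ≠ 0.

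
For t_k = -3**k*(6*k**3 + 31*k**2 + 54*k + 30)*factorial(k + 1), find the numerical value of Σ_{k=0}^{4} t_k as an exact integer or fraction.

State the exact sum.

The ratio is 3*(6*k**4 + 61*k**3 + 232*k**2 + 389*k + 242)/(6*k**3 + 31*k**2 + 54*k + 30).
A = 3*k + 6, B = 1, C = k**3 + 31*k**2/6 + 9*k + 5.
Solve (3*k + 6)·f(k+1) − (1)·f(k) = k**3 + 31*k**2/6 + 9*k + 5.
Bound: deg f ≤ 2.
Match coefficients ⇒ f(k) = k*(2*k + 3)/6.
Get s_k = R·t_k = -3**k*k*(2*k + 3)*factorial(k + 1) with R(k) = B(k−1)f(k)/C(k) = k*(2*k + 3)/(6*k**3 + 31*k**2 + 54*k + 30).
Verify: -3**k*(6*k**3 + 31*k**2 + 54*k + 30)*factorial(k + 1) matches t_k.
Evaluate s at k=5 and k=0: -11372400 and 0; difference -11372400.

Σ = -11372400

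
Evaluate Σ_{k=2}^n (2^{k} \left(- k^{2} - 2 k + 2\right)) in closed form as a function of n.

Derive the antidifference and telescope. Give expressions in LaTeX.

S(n) = 2^{n + 1} \left(1 - n^{2}\right)

Ratio r(k) = 2*(2*k + (k + 1)**2)/(k**2 + 2*k - 2).
Factor: A=2; B=1; C=k**2 + 2*k - 2.
Need (2)·f(k+1) − (1)·f(k) = k**2 + 2*k - 2.
deg f ≤ 2 (via 0,0,2).
Solve for f: f(k) = k*(k - 2) (degree 2 ≤ 2).
So s_k = (B(k−1)f/C)·t_k = (k*(k - 2)/(k**2 + 2*k - 2))·t_k = 2**k*k*(2 - k).
s_(k+1) − s_k = 2**k*(-k**2 - 2*k + 2) = t_k.
s_(n+1) = 2**(n + 1)*(1 - n**2) and s_(2) = 0, so S(n) = 2**(n + 1)*(1 - n**2).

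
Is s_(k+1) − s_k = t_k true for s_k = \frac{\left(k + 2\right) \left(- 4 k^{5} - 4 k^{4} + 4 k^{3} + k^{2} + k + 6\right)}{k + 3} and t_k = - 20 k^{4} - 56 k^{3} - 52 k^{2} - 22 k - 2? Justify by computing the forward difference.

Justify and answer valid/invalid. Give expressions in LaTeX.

Invalid: residual \frac{16 k^{5} + 112 k^{4} + 224 k^{3} + 179 k^{2} + 69 k + 12}{k^{2} + 7 k + 12} ≠ 0.

s_(k+1) = (-4*k**6 - 36*k**5 - 124*k**4 - 207*k**3 - 174*k**2 - 59*k + 12)/(k + 4)
s_(k+1) − s_k = (-20*k**6 - 180*k**5 - 572*k**4 - 834*k**3 - 601*k**2 - 209*k - 12)/(k**2 + 7*k + 12)
(s_(k+1) − s_k) − t_k = (16*k**5 + 112*k**4 + 224*k**3 + 179*k**2 + 69*k + 12)/(k**2 + 7*k + 12)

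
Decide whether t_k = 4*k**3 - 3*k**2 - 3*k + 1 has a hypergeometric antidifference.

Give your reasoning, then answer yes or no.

Yes. s_k = k*(k**3 - 3*k**2 + k + 2).

Ratio r(k) = (4*k**3 + 9*k**2 + 3*k - 1)/(4*k**3 - 3*k**2 - 3*k + 1).
A = 1, B = 1, C = k**3 - 3*k**2/4 - 3*k/4 + 1/4.
Solve (1)·f(k+1) − (1)·f(k) = k**3 - 3*k**2/4 - 3*k/4 + 1/4.
d = 4 from the (0,0,3) case.
Match coefficients ⇒ f(k) = k*(k - 2)*(k**2 - k - 1)/4.
R(k) = B(k−1)·f(k)/C(k) = k*(k - 2)*(k**2 - k - 1)/(4*k**3 - 3*k**2 - 3*k + 1); s_k = R·t_k = k*(k**3 - 3*k**2 + k + 2).
Δs = 4*k**3 - 3*k**2 - 3*k + 1, as required.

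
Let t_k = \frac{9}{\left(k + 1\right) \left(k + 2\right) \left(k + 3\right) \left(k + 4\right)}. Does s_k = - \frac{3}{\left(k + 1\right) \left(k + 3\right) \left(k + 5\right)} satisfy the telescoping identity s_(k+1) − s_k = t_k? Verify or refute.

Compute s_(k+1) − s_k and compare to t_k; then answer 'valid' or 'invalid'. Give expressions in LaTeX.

Invalid: residual \frac{9 \left(- 4 k - 19\right)}{k^{6} + 21 k^{5} + 175 k^{4} + 735 k^{3} + 1624 k^{2} + 1764 k + 720} ≠ 0.

s_(k+1) = -3/((k + 2)*(k + 4)*(k + 6))
s_(k+1) − s_k = 9*(k**2 + 7*k + 11)/(k**6 + 21*k**5 + 175*k**4 + 735*k**3 + 1624*k**2 + 1764*k + 720)
(s_(k+1) − s_k) − t_k = 9*(-4*k - 19)/(k**6 + 21*k**5 + 175*k**4 + 735*k**3 + 1624*k**2 + 1764*k + 720)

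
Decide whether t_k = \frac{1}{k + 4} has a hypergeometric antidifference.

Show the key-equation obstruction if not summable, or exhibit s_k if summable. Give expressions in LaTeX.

No — t_k has no hypergeometric antidifference.

The ratio is (k + 4)/(k + 5).
Factor: A=k + 4; B=k + 5; C=1.
Set up (k + 4)·f(k+1) − (k + 4)·f(k) − (1) = 0.
deg f ≤ 0 (via 1,1,0).
Generic f = c0 gives residual -1; -1 = 0 cannot hold, so t_k is not Gosper-summable.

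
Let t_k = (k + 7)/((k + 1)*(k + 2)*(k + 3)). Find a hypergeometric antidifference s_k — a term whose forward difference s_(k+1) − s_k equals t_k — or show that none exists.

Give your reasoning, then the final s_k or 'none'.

s_k = k*(2*k + 5)/((k + 1)*(k + 2))

Step 1: r(k) = (k + 1)*(k + 8)/((k + 4)*(k + 7)).
Factor: A=k + 1; B=k + 4; C=k + 7.
Set up (k + 1)·f(k+1) − (k + 3)·f(k) − (k + 7) = 0.
Degrees (1,1,1) ⇒ d ≤ 2.
Solving with deg f ≤ 2: f(k) = k*(2*k + 5).
Get s_k = R·t_k = k*(2*k + 5)/((k + 1)*(k + 2)) with R(k) = B(k−1)f(k)/C(k) = k*(k + 3)*(2*k + 5)/(k + 7).
Δs = (k + 7)/(k**3 + 6*k**2 + 11*k + 6), as required.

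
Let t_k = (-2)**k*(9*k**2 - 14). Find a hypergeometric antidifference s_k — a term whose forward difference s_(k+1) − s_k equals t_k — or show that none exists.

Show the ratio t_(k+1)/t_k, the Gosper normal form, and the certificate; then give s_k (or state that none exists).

s_k = (-2)**k*(-3*k**2 + 4*k + 4)

Compute t_(k+1)/t_k: get 2*(14 - 9*(k + 1)**2)/(9*k**2 - 14).
A = -2, B = 1, C = k**2 - 14/9.
Key eq: (-2)·f(k+1) = (1)·f(k) + (k**2 - 14/9).
From deg A=0, deg B=0, deg C=2: d=2.
Coefficient equations give f(k) = -(k - 2)*(3*k + 2)/9.
So s_k = (B(k−1)f/C)·t_k = (-(k - 2)*(3*k + 2)/(9*k**2 - 14))·t_k = (-2)**k*(-3*k**2 + 4*k + 4).
Check: Δs_k = (-2)**k*(9*k**2 - 14). ✓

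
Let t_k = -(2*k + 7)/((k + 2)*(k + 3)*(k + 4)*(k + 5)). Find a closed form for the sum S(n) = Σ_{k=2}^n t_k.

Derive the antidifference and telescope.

S(n) = (-n**2 - 8*n + 9)/(24*(n**2 + 8*n + 15))

Compute t_(k+1)/t_k: get (k + 2)*(2*k + 9)/((k + 6)*(2*k + 7)).
Take A(k)=k + 2, B(k)=k + 6, C(k)=k + 7/2.
Set up (k + 2)·f(k+1) − (k + 5)·f(k) − (k + 7/2) = 0.
deg f ≤ 3 (via 1,1,1).
Coefficient equations give f(k) = k*(k + 3)*(k + 6)/16.
Then R = B(k−1)f/C = k*(k + 3)*(k + 5)*(k + 6)/(8*(2*k + 7)), so s_k = R(k)·t_k = k*(-k - 6)/(8*(k**2 + 6*k + 8)).
s_(k+1) − s_k = (-2*k - 7)/(k**4 + 14*k**3 + 71*k**2 + 154*k + 120) = t_k.
Telescope: S(n) = s_(n+1) − s_(2) = (-n**2 - 8*n - 7)/(8*(n**2 + 8*n + 15)) − (-1/12) = (-n**2 - 8*n + 9)/(24*(n**2 + 8*n + 15)).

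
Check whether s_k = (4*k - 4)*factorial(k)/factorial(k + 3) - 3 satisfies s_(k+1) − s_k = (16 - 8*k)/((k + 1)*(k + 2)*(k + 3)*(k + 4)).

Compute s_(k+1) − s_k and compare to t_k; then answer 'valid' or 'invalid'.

valid; difference matches t_k

s_(k+1) = 4*k*factorial(k + 1)/factorial(k + 4) - 3
s_(k+1) − s_k = (16 - 8*k)/((k + 1)*(k + 2)*(k + 3)*(k + 4))
(s_(k+1) − s_k) − t_k = 0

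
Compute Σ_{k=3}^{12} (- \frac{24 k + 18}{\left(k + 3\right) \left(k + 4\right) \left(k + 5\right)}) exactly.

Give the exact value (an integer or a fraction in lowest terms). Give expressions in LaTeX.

Ratio r(k) = (k + 3)*(4*k + 7)/((k + 6)*(4*k + 3)).
Factor: A=k + 3; B=k + 6; C=k + 3/4.
Need (k + 3)·f(k+1) − (k + 5)·f(k) = k + 3/4.
deg f ≤ 2 (via 1,1,1).
Match coefficients ⇒ f(k) = k*(5*k + 3)/32.
So s_k = (B(k−1)f/C)·t_k = (k*(k + 5)*(5*k + 3)/(8*(4*k + 3)))·t_k = -3*k*(5*k + 3)/(4*(k + 3)*(k + 4)).
Verify: 6*(-4*k - 3)/(k**3 + 12*k**2 + 47*k + 60) matches t_k.
Sum = s_(13) − s_(3); s_(13) = -39/16, s_(3) = -27/28 ⇒ -165/112.

Σ = -165/112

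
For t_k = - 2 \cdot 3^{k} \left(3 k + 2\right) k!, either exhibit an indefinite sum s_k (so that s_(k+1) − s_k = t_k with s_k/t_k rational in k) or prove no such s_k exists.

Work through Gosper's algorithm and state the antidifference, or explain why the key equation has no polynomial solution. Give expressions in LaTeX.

s_k = - 2 \cdot 3^{k} k!

Compute t_(k+1)/t_k: get 3*(k + 1)*(3*k + 5)/(3*k + 2).
Take A(k)=3*k + 3, B(k)=1, C(k)=k + 2/3.
f must satisfy (3*k + 3)·f(k+1) − (1)·f(k) = k + 2/3.
d = 0 from the (1,0,1) case.
Coefficient equations give f(k) = 1/3.
R(k) = B(k−1)·f(k)/C(k) = 1/(3*k + 2); s_k = R·t_k = -2*3**k*factorial(k).
Check: Δs_k = -2*3**k*(3*k + 2)*factorial(k). ✓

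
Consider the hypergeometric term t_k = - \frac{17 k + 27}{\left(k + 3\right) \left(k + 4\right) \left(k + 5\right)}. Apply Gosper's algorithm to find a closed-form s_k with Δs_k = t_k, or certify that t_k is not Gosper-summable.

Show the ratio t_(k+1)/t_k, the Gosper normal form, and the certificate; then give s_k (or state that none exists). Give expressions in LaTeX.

r(k) = (k + 3)*(17*k + 44)/((k + 6)*(17*k + 27)) after simplifying.
Gosper form: A/B · C(k+1)/C(k) with A=k + 3, B=k + 6, C=k + 27/17.
Solve (k + 3)·f(k+1) − (k + 5)·f(k) = k + 27/17.
From deg A=1, deg B=1, deg C=1: d=2.
A polynomial solution: f(k) = k*(13*k + 23)/68.
R(k) = B(k−1)·f(k)/C(k) = k*(k + 5)*(13*k + 23)/(4*(17*k + 27)); s_k = R·t_k = k*(-13*k - 23)/(4*(k + 3)*(k + 4)).
s_(k+1) − s_k = (-17*k - 27)/(k**3 + 12*k**2 + 47*k + 60) = t_k.

s_k = \frac{k \left(- 13 k - 23\right)}{4 \left(k + 3\right) \left(k + 4\right)}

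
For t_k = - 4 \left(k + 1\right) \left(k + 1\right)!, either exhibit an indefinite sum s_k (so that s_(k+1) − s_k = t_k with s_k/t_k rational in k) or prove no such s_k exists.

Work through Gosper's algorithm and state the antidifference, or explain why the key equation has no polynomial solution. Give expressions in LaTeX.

s_k = - 4 \left(k + 1\right)!

r(k) = (k + 2)**2/(k + 1) after simplifying.
Gosper form: A/B · C(k+1)/C(k) with A=k + 2, B=1, C=k + 1.
Solve (k + 2)·f(k+1) − (1)·f(k) = k + 1.
From deg A=1, deg B=0, deg C=1: d=0.
Solving with deg f ≤ 0: f(k) = 1.
Then R = B(k−1)f/C = 1/(k + 1), so s_k = R(k)·t_k = -4*factorial(k + 1).
Check: Δs_k = -4*(k + 1)*factorial(k + 1). ✓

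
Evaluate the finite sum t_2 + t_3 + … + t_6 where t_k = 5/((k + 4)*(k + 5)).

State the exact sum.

The ratio is (k + 4)/(k + 6).
So A=k + 4 and B=k + 6, with C=1.
Need (k + 4)·f(k+1) − (k + 5)·f(k) = 1.
Bound: deg f ≤ 1.
Match coefficients ⇒ f(k) = k/4.
Certificate R = B(k−1)f/C = k*(k + 5)/4 gives s_k = 5*k/(4*(k + 4)).
Δs = 5/(k**2 + 9*k + 20), as required.
Evaluate s at k=7 and k=2: 35/44 and 5/12; difference 25/66.

Σ = 25/66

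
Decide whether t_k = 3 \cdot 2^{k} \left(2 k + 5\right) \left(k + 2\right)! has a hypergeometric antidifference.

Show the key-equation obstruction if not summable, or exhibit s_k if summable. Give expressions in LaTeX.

Ratio r(k) = 2*(k + 3)*(2*k + 7)/(2*k + 5).
Gosper form: A/B · C(k+1)/C(k) with A=2*k + 6, B=1, C=k + 5/2.
f must satisfy (2*k + 6)·f(k+1) − (1)·f(k) = k + 5/2.
deg f ≤ 0 (via 1,0,1).
A polynomial solution: f(k) = 1/2.
Certificate R = B(k−1)f/C = 1/(2*k + 5) gives s_k = 3*2**k*factorial(k + 2).
Δs = 3*2**k*(2*k + 5)*factorial(k + 2), as required.

Yes. s_k = 3 \cdot 2^{k} \left(k + 2\right)!.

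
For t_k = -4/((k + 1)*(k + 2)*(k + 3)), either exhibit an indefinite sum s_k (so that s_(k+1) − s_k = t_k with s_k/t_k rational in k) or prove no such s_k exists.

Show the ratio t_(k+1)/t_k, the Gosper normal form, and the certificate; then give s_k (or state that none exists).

s_k = k*(-k - 3)/((k + 1)*(k + 2))

Compute t_(k+1)/t_k: get (k + 1)/(k + 4).
Factor: A=k + 1; B=k + 4; C=1.
Key eq: (k + 1)·f(k+1) = (k + 3)·f(k) + (1).
Bound: deg f ≤ 2.
Coefficient equations give f(k) = k*(k + 3)/4.
Get s_k = R·t_k = k*(-k - 3)/((k + 1)*(k + 2)) with R(k) = B(k−1)f(k)/C(k) = k*(k + 3)**2/4.
Check: Δs_k = -4/(k**3 + 6*k**2 + 11*k + 6). ✓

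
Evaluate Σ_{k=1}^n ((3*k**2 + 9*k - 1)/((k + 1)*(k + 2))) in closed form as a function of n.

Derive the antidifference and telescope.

t_(k+1)/t_k = (k + 1)*(9*k + 3*(k + 1)**2 + 8)/((k + 3)*(3*k**2 + 9*k - 1)).
Factor: A=k + 1; B=k + 3; C=k**2 + 3*k - 1/3.
Solve (k + 1)·f(k+1) − (k + 2)·f(k) = k**2 + 3*k - 1/3.
Bound: deg f ≤ 2.
Solving with deg f ≤ 2: f(k) = k*(3*k - 4)/3.
Get s_k = R·t_k = k*(3*k - 4)/(k + 1) with R(k) = B(k−1)f(k)/C(k) = k*(k + 2)*(3*k - 4)/(3*k**2 + 9*k - 1).
s_(k+1) − s_k = (3*k**2 + 9*k - 1)/(k**2 + 3*k + 2) = t_k.
Σ_(k=1)^n t_k = s_(n+1) − s_(1) = ((3*n**2 + 2*n - 1)/(n + 2)) − (-1/2), i.e. n*(6*n + 5)/(2*(n + 2)).

S(n) = n*(6*n + 5)/(2*(n + 2))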